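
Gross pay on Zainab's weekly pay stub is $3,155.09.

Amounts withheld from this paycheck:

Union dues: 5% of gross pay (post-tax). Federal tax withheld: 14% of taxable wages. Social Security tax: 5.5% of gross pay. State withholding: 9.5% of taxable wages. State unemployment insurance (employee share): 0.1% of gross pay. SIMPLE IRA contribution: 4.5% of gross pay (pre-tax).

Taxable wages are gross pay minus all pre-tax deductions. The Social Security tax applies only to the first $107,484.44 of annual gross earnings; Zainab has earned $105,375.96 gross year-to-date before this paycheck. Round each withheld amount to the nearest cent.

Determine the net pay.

$2,028.14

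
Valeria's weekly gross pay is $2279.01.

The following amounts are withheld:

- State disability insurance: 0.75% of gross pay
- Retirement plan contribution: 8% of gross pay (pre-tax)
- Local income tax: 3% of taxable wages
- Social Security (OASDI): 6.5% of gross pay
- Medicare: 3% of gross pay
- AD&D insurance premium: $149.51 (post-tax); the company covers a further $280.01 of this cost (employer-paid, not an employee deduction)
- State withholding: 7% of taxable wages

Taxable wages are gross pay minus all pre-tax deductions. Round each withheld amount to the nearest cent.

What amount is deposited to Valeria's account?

Retirement plan contribution: $2279.01 × 0.08 = $182.32
Taxable wages = $2279.01 − $182.32 = $2096.69
Local income tax: $2096.69 × 0.03 = $62.90
State withholding: $2096.69 × 0.07 = $146.77
Medicare: $2279.01 × 0.03 = $68.37
State disability insurance: $2279.01 × 0.0075 = $17.09
Social Security (OASDI): $2279.01 × 0.065 = $148.14
AD&D insurance premium: $149.51
(Employer's $280.01 toward AD&D insurance premium is not withheld from the employee.)
Total deductions = $182.32 + $62.90 + $146.77 + $68.37 + $17.09 + $148.14 + $149.51 = $775.10
Net pay = $2279.01 − $775.10 = $1503.91

$1503.91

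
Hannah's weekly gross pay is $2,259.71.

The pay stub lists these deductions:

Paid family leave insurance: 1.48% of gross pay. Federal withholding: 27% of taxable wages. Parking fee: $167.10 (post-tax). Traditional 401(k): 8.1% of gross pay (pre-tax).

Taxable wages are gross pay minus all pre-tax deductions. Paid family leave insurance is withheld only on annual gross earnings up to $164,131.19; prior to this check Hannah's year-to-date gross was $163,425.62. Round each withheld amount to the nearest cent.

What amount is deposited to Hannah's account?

Traditional 401(k): $2,259.71 × 0.081 = $183.04
Taxable wages = $2,259.71 − $183.04 = $2,076.67
Federal withholding: $2,076.67 × 0.27 = $560.70
Paid family leave insurance: only $164,131.19 − $163,425.62 = $705.57 of this check is subject → $705.57 × 0.0148 = $10.44
Parking fee: $167.10
Total deductions = $183.04 + $560.70 + $10.44 + $167.10 = $921.28
Net pay = $2,259.71 − $921.28 = $1,338.43

$1,338.43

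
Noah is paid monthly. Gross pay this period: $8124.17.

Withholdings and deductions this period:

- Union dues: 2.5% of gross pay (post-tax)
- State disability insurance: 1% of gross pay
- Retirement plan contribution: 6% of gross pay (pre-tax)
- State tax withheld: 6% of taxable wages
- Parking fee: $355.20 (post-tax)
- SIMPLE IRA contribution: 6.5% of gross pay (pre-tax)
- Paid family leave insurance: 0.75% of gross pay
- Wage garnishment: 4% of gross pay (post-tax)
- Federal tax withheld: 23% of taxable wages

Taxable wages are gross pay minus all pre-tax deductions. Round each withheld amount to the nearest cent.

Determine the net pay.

Retirement plan contribution: $8124.17 × 0.06 = $487.45
SIMPLE IRA contribution: $8124.17 × 0.065 = $528.07
Pre-tax total = $487.45 + $528.07 = $1015.52
Taxable wages = $8124.17 − $1015.52 = $7108.65
Federal tax withheld: $7108.65 × 0.23 = $1634.99
State tax withheld: $7108.65 × 0.06 = $426.52
State disability insurance: $8124.17 × 0.01 = $81.24
Paid family leave insurance: $8124.17 × 0.0075 = $60.93
Union dues: $8124.17 × 0.025 = $203.10
Parking fee: $355.20
Wage garnishment: $8124.17 × 0.04 = $324.97
Total deductions = $487.45 + $528.07 + $1634.99 + $426.52 + $81.24 + $60.93 + $203.10 + $355.20 + $324.97 = $4102.47
Net pay = $8124.17 − $4102.47 = $4021.70

$4021.70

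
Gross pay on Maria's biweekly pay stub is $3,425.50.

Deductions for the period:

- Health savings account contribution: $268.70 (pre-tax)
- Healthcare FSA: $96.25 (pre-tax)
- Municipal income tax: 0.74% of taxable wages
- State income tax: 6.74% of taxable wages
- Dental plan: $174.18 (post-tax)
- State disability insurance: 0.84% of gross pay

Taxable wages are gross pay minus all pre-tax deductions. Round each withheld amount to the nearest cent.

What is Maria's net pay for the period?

Health savings account contribution: $268.70
Healthcare FSA: $96.25
Pre-tax total = $268.70 + $96.25 = $364.95
Taxable wages = $3,425.50 − $364.95 = $3,060.55
Municipal income tax: $3,060.55 × 0.0074 = $22.65
State income tax: $3,060.55 × 0.0674 = $206.28
State disability insurance: $3,425.50 × 0.0084 = $28.77
Dental plan: $174.18
Total deductions = $268.70 + $96.25 + $22.65 + $206.28 + $28.77 + $174.18 = $796.83
Net pay = $3,425.50 − $796.83 = $2,628.67

$2,628.67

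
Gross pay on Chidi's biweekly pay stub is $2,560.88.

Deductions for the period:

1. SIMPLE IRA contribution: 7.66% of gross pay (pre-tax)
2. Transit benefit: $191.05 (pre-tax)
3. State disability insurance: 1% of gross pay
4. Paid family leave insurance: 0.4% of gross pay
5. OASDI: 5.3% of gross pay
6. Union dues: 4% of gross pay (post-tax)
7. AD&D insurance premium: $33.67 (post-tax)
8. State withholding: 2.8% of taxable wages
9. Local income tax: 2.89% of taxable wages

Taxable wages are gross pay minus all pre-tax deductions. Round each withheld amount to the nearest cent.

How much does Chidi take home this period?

$1,742.30

SIMPLE IRA contribution: $2,560.88 × 0.0766 = $196.16
Transit benefit: $191.05
Pre-tax total = $196.16 + $191.05 = $387.21
Taxable wages = $2,560.88 − $387.21 = $2,173.67
State withholding: $2,173.67 × 0.028 = $60.86
Local income tax: $2,173.67 × 0.0289 = $62.82
Paid family leave insurance: $2,560.88 × 0.004 = $10.24
OASDI: $2,560.88 × 0.053 = $135.73
State disability insurance: $2,560.88 × 0.01 = $25.61
AD&D insurance premium: $33.67
Union dues: $2,560.88 × 0.04 = $102.44
Total deductions = $196.16 + $191.05 + $60.86 + $62.82 + $10.24 + $135.73 + $25.61 + $33.67 + $102.44 = $818.58
Net pay = $2,560.88 − $818.58 = $1,742.30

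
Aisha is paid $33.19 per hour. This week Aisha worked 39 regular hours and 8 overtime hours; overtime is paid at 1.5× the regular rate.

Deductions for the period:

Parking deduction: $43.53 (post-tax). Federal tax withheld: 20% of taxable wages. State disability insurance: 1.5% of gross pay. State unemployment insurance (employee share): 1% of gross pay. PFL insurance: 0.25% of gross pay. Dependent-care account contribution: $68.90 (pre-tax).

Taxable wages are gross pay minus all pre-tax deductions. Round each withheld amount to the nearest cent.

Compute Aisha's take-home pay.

$1208.95

Regular pay: 39 × $33.19 = $1294.41
Overtime pay: 8 × $33.19 × 1.5 = $398.28
Gross pay = $1294.41 + $398.28 = $1692.69
Dependent-care account contribution: $68.90
Taxable wages = $1692.69 − $68.90 = $1623.79
Federal tax withheld: $1623.79 × 0.2 = $324.76
PFL insurance: $1692.69 × 0.0025 = $4.23
State disability insurance: $1692.69 × 0.015 = $25.39
State unemployment insurance (employee share): $1692.69 × 0.01 = $16.93
Parking deduction: $43.53
Total deductions = $68.90 + $324.76 + $4.23 + $25.39 + $16.93 + $43.53 = $483.74
Net pay = $1692.69 − $483.74 = $1208.95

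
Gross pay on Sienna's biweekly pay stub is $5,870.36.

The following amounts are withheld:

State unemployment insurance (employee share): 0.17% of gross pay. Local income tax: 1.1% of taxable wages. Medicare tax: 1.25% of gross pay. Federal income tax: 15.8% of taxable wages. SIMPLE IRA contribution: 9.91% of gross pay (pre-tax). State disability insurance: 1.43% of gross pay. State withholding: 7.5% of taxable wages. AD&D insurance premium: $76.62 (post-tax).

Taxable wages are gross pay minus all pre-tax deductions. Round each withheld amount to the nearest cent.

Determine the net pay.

SIMPLE IRA contribution: $5,870.36 × 0.0991 = $581.75
Taxable wages = $5,870.36 − $581.75 = $5,288.61
Federal income tax: $5,288.61 × 0.158 = $835.60
State withholding: $5,288.61 × 0.075 = $396.65
Local income tax: $5,288.61 × 0.011 = $58.17
State unemployment insurance (employee share): $5,870.36 × 0.0017 = $9.98
State disability insurance: $5,870.36 × 0.0143 = $83.95
Medicare tax: $5,870.36 × 0.0125 = $73.38
AD&D insurance premium: $76.62
Total deductions = $581.75 + $835.60 + $396.65 + $58.17 + $9.98 + $83.95 + $73.38 + $76.62 = $2,116.10
Net pay = $5,870.36 − $2,116.10 = $3,754.26

$3,754.26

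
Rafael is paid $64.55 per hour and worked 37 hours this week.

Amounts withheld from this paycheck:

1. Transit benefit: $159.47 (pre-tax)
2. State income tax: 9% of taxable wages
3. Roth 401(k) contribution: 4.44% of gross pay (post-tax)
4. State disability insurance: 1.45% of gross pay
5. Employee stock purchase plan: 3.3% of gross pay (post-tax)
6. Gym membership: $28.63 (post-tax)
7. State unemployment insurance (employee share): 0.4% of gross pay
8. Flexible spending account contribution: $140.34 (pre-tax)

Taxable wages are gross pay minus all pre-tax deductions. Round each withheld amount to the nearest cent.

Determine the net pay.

Gross pay: 37 × $64.55 = $2388.35
Flexible spending account contribution: $140.34
Transit benefit: $159.47
Pre-tax total = $140.34 + $159.47 = $299.81
Taxable wages = $2388.35 − $299.81 = $2088.54
State income tax: $2088.54 × 0.09 = $187.97
State unemployment insurance (employee share): $2388.35 × 0.004 = $9.55
State disability insurance: $2388.35 × 0.0145 = $34.63
Roth 401(k) contribution: $2388.35 × 0.0444 = $106.04
Employee stock purchase plan: $2388.35 × 0.033 = $78.82
Gym membership: $28.63
Total deductions = $140.34 + $159.47 + $187.97 + $9.55 + $34.63 + $106.04 + $78.82 + $28.63 = $745.45
Net pay = $2388.35 − $745.45 = $1642.90

$1642.90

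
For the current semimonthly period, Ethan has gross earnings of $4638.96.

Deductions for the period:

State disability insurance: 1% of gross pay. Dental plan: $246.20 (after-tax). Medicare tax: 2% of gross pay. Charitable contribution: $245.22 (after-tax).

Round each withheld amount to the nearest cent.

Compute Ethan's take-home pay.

State disability insurance: $4638.96 × 0.01 = $46.39
Medicare tax: $4638.96 × 0.02 = $92.78
Charitable contribution: $245.22
Dental plan: $246.20
Total deductions = $46.39 + $92.78 + $245.22 + $246.20 = $630.59
Net pay = $4638.96 − $630.59 = $4008.37

$4008.37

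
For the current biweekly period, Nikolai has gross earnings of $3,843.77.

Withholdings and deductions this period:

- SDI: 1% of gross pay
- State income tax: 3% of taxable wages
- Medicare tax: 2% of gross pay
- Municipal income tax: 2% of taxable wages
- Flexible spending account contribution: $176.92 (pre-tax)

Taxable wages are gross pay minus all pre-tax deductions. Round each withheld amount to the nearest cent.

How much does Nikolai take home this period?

Flexible spending account contribution: $176.92
Taxable wages = $3,843.77 − $176.92 = $3,666.85
State income tax: $3,666.85 × 0.03 = $110.01
Municipal income tax: $3,666.85 × 0.02 = $73.34
SDI: $3,843.77 × 0.01 = $38.44
Medicare tax: $3,843.77 × 0.02 = $76.88
Total deductions = $176.92 + $110.01 + $73.34 + $38.44 + $76.88 = $475.59
Net pay = $3,843.77 − $475.59 = $3,368.18

$3,368.18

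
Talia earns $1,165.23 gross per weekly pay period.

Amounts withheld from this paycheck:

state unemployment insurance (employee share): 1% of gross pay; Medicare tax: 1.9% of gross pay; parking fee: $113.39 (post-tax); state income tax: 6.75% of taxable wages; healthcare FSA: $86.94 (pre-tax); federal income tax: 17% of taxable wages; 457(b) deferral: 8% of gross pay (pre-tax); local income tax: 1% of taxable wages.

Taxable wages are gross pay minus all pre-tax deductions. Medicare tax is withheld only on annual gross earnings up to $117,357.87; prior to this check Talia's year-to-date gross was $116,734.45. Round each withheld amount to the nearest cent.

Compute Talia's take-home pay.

$604.39

457(b) deferral: $1,165.23 × 0.08 = $93.22
Healthcare FSA: $86.94
Pre-tax total = $93.22 + $86.94 = $180.16
Taxable wages = $1,165.23 − $180.16 = $985.07
State income tax: $985.07 × 0.0675 = $66.49
Local income tax: $985.07 × 0.01 = $9.85
Federal income tax: $985.07 × 0.17 = $167.46
State unemployment insurance (employee share): $1,165.23 × 0.01 = $11.65
Medicare tax: only $117,357.87 − $116,734.45 = $623.42 of this check is subject → $623.42 × 0.019 = $11.84
Parking fee: $113.39
Total deductions = $93.22 + $86.94 + $66.49 + $9.85 + $167.46 + $11.65 + $11.84 + $113.39 = $560.84
Net pay = $1,165.23 − $560.84 = $604.39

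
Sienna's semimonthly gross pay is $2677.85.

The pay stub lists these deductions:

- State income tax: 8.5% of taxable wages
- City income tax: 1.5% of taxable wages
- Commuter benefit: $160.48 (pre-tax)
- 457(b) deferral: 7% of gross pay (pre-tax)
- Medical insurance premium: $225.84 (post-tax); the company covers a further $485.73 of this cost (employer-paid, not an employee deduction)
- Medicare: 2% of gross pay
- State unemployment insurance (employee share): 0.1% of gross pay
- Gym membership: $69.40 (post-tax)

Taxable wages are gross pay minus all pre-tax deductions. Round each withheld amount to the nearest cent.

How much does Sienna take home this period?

Commuter benefit: $160.48
457(b) deferral: $2677.85 × 0.07 = $187.45
Pre-tax total = $160.48 + $187.45 = $347.93
Taxable wages = $2677.85 − $347.93 = $2329.92
City income tax: $2329.92 × 0.015 = $34.95
State income tax: $2329.92 × 0.085 = $198.04
Medicare: $2677.85 × 0.02 = $53.56
State unemployment insurance (employee share): $2677.85 × 0.001 = $2.68
Medical insurance premium: $225.84
Gym membership: $69.40
(Employer's $485.73 toward medical insurance premium is not withheld from the employee.)
Total deductions = $160.48 + $187.45 + $34.95 + $198.04 + $53.56 + $2.68 + $225.84 + $69.40 = $932.40
Net pay = $2677.85 − $932.40 = $1745.45

$1745.45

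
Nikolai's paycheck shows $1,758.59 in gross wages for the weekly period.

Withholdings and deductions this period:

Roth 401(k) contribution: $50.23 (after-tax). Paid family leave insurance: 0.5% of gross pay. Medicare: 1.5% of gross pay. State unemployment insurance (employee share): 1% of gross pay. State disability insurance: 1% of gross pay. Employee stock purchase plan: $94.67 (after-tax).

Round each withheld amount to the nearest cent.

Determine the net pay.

State unemployment insurance (employee share): $1,758.59 × 0.01 = $17.59
Paid family leave insurance: $1,758.59 × 0.005 = $8.79
State disability insurance: $1,758.59 × 0.01 = $17.59
Medicare: $1,758.59 × 0.015 = $26.38
Employee stock purchase plan: $94.67
Roth 401(k) contribution: $50.23
Total deductions = $17.59 + $8.79 + $17.59 + $26.38 + $94.67 + $50.23 = $215.25
Net pay = $1,758.59 − $215.25 = $1,543.34

$1,543.34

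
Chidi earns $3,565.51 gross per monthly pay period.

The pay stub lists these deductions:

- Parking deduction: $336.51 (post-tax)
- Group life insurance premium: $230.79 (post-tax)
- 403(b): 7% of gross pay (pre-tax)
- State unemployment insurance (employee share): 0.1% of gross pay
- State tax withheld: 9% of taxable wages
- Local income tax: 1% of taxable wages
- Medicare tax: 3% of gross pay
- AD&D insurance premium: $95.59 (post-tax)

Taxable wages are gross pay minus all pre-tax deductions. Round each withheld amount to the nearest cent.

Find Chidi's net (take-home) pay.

$2,210.90

403(b): $3,565.51 × 0.07 = $249.59
Taxable wages = $3,565.51 − $249.59 = $3,315.92
Local income tax: $3,315.92 × 0.01 = $33.16
State tax withheld: $3,315.92 × 0.09 = $298.43
Medicare tax: $3,565.51 × 0.03 = $106.97
State unemployment insurance (employee share): $3,565.51 × 0.001 = $3.57
Parking deduction: $336.51
AD&D insurance premium: $95.59
Group life insurance premium: $230.79
Total deductions = $249.59 + $33.16 + $298.43 + $106.97 + $3.57 + $336.51 + $95.59 + $230.79 = $1,354.61
Net pay = $3,565.51 − $1,354.61 = $2,210.90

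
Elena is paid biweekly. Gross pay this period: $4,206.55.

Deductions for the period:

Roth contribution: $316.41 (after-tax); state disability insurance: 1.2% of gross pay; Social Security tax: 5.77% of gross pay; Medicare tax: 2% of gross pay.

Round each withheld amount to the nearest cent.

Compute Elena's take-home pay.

$3,512.81

State disability insurance: $4,206.55 × 0.012 = $50.48
Medicare tax: $4,206.55 × 0.02 = $84.13
Social Security tax: $4,206.55 × 0.0577 = $242.72
Roth contribution: $316.41
Total deductions = $50.48 + $84.13 + $242.72 + $316.41 = $693.74
Net pay = $4,206.55 − $693.74 = $3,512.81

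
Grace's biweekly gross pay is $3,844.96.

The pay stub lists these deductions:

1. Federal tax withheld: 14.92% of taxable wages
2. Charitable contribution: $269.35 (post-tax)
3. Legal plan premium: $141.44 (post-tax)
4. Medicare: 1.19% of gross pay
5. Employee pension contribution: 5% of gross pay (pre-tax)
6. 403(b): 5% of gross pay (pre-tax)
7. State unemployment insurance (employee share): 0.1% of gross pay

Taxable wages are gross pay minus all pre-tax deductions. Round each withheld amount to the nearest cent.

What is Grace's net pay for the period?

403(b): $3,844.96 × 0.05 = $192.25
Employee pension contribution: $3,844.96 × 0.05 = $192.25
Pre-tax total = $192.25 + $192.25 = $384.50
Taxable wages = $3,844.96 − $384.50 = $3,460.46
Federal tax withheld: $3,460.46 × 0.1492 = $516.30
State unemployment insurance (employee share): $3,844.96 × 0.001 = $3.84
Medicare: $3,844.96 × 0.0119 = $45.76
Charitable contribution: $269.35
Legal plan premium: $141.44
Total deductions = $192.25 + $192.25 + $516.30 + $3.84 + $45.76 + $269.35 + $141.44 = $1,361.19
Net pay = $3,844.96 − $1,361.19 = $2,483.77

$2,483.77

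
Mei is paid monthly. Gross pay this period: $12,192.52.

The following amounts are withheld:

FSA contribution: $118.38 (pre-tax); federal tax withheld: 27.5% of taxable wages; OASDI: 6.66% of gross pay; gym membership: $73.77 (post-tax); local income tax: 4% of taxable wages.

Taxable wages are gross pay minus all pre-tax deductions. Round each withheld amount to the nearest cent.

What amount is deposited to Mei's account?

$7,384.99

FSA contribution: $118.38
Taxable wages = $12,192.52 − $118.38 = $12,074.14
Federal tax withheld: $12,074.14 × 0.275 = $3,320.39
Local income tax: $12,074.14 × 0.04 = $482.97
OASDI: $12,192.52 × 0.0666 = $812.02
Gym membership: $73.77
Total deductions = $118.38 + $3,320.39 + $482.97 + $812.02 + $73.77 = $4,807.53
Net pay = $12,192.52 − $4,807.53 = $7,384.99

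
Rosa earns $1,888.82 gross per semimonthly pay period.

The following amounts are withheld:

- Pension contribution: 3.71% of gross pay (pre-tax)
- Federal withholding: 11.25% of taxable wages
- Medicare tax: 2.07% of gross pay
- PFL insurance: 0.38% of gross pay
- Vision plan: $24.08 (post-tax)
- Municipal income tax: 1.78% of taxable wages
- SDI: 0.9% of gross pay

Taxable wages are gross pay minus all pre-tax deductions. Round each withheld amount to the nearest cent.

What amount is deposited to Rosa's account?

$1,494.40

Pension contribution: $1,888.82 × 0.0371 = $70.08
Taxable wages = $1,888.82 − $70.08 = $1,818.74
Federal withholding: $1,818.74 × 0.1125 = $204.61
Municipal income tax: $1,818.74 × 0.0178 = $32.37
Medicare tax: $1,888.82 × 0.0207 = $39.10
PFL insurance: $1,888.82 × 0.0038 = $7.18
SDI: $1,888.82 × 0.009 = $17.00
Vision plan: $24.08
Total deductions = $70.08 + $204.61 + $32.37 + $39.10 + $7.18 + $17.00 + $24.08 = $394.42
Net pay = $1,888.82 − $394.42 = $1,494.40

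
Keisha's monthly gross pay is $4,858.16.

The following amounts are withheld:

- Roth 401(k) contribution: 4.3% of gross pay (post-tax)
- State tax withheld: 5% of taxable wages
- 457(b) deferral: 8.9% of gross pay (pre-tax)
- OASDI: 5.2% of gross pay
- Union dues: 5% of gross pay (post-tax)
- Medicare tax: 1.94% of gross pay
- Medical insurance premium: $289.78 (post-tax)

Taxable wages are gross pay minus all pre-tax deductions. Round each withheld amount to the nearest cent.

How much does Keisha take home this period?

457(b) deferral: $4,858.16 × 0.089 = $432.38
Taxable wages = $4,858.16 − $432.38 = $4,425.78
State tax withheld: $4,425.78 × 0.05 = $221.29
OASDI: $4,858.16 × 0.052 = $252.62
Medicare tax: $4,858.16 × 0.0194 = $94.25
Medical insurance premium: $289.78
Union dues: $4,858.16 × 0.05 = $242.91
Roth 401(k) contribution: $4,858.16 × 0.043 = $208.90
Total deductions = $432.38 + $221.29 + $252.62 + $94.25 + $289.78 + $242.91 + $208.90 = $1,742.13
Net pay = $4,858.16 − $1,742.13 = $3,116.03

$3,116.03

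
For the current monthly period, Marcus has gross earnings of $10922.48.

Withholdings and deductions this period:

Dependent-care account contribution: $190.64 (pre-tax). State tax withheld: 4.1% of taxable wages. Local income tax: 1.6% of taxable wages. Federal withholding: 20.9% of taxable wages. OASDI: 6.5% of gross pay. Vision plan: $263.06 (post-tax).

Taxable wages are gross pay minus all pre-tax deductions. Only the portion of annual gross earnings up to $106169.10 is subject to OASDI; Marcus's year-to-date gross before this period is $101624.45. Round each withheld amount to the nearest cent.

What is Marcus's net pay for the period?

$7318.71

Dependent-care account contribution: $190.64
Taxable wages = $10922.48 − $190.64 = $10731.84
State tax withheld: $10731.84 × 0.041 = $440.01
Local income tax: $10731.84 × 0.016 = $171.71
Federal withholding: $10731.84 × 0.209 = $2242.95
OASDI: only $106169.10 − $101624.45 = $4544.65 of this check is subject → $4544.65 × 0.065 = $295.40
Vision plan: $263.06
Total deductions = $190.64 + $440.01 + $171.71 + $2242.95 + $295.40 + $263.06 = $3603.77
Net pay = $10922.48 − $3603.77 = $7318.71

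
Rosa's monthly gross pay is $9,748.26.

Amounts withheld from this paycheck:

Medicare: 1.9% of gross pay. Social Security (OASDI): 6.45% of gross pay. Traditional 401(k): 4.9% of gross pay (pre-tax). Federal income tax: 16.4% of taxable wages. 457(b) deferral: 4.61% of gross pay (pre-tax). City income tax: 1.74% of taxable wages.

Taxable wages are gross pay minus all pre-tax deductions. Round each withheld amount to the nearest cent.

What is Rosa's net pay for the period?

$6,407.06

457(b) deferral: $9,748.26 × 0.0461 = $449.39
Traditional 401(k): $9,748.26 × 0.049 = $477.66
Pre-tax total = $449.39 + $477.66 = $927.05
Taxable wages = $9,748.26 − $927.05 = $8,821.21
City income tax: $8,821.21 × 0.0174 = $153.49
Federal income tax: $8,821.21 × 0.164 = $1,446.68
Medicare: $9,748.26 × 0.019 = $185.22
Social Security (OASDI): $9,748.26 × 0.0645 = $628.76
Total deductions = $449.39 + $477.66 + $153.49 + $1,446.68 + $185.22 + $628.76 = $3,341.20
Net pay = $9,748.26 − $3,341.20 = $6,407.06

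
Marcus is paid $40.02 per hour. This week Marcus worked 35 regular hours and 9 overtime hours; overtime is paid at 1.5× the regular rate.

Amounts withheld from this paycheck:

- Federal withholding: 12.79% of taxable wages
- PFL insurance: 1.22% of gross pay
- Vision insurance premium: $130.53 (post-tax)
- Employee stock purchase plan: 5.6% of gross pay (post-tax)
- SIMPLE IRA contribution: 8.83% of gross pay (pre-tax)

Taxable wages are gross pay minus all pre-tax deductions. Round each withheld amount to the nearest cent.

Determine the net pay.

$1280.35

Regular pay: 35 × $40.02 = $1400.70
Overtime pay: 9 × $40.02 × 1.5 = $540.27
Gross pay = $1400.70 + $540.27 = $1940.97
SIMPLE IRA contribution: $1940.97 × 0.0883 = $171.39
Taxable wages = $1940.97 − $171.39 = $1769.58
Federal withholding: $1769.58 × 0.1279 = $226.33
PFL insurance: $1940.97 × 0.0122 = $23.68
Vision insurance premium: $130.53
Employee stock purchase plan: $1940.97 × 0.056 = $108.69
Total deductions = $171.39 + $226.33 + $23.68 + $130.53 + $108.69 = $660.62
Net pay = $1940.97 − $660.62 = $1280.35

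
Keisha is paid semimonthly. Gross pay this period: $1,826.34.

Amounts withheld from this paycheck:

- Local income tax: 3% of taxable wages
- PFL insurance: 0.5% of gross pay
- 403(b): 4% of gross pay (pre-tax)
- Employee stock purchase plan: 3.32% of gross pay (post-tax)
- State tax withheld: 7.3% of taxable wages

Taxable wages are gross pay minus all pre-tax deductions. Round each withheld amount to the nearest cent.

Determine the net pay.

$1,502.94

403(b): $1,826.34 × 0.04 = $73.05
Taxable wages = $1,826.34 − $73.05 = $1,753.29
State tax withheld: $1,753.29 × 0.073 = $127.99
Local income tax: $1,753.29 × 0.03 = $52.60
PFL insurance: $1,826.34 × 0.005 = $9.13
Employee stock purchase plan: $1,826.34 × 0.0332 = $60.63
Total deductions = $73.05 + $127.99 + $52.60 + $9.13 + $60.63 = $323.40
Net pay = $1,826.34 − $323.40 = $1,502.94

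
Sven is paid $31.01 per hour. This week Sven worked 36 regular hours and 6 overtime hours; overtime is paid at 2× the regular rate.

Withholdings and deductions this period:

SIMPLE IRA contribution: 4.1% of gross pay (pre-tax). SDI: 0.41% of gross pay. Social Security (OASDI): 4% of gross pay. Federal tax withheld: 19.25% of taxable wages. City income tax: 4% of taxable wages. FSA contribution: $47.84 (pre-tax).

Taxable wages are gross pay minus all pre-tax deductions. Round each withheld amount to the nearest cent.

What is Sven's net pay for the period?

$993.22

Regular pay: 36 × $31.01 = $1,116.36
Overtime pay: 6 × $31.01 × 2 = $372.12
Gross pay = $1,116.36 + $372.12 = $1,488.48
SIMPLE IRA contribution: $1,488.48 × 0.041 = $61.03
FSA contribution: $47.84
Pre-tax total = $61.03 + $47.84 = $108.87
Taxable wages = $1,488.48 − $108.87 = $1,379.61
Federal tax withheld: $1,379.61 × 0.1925 = $265.57
City income tax: $1,379.61 × 0.04 = $55.18
SDI: $1,488.48 × 0.0041 = $6.10
Social Security (OASDI): $1,488.48 × 0.04 = $59.54
Total deductions = $61.03 + $47.84 + $265.57 + $55.18 + $6.10 + $59.54 = $495.26
Net pay = $1,488.48 − $495.26 = $993.22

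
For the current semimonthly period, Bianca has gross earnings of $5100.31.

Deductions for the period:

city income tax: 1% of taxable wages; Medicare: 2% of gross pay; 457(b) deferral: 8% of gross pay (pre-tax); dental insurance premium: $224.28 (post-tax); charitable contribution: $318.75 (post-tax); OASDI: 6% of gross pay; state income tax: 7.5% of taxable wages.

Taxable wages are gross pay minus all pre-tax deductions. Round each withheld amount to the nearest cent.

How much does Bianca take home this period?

$3342.39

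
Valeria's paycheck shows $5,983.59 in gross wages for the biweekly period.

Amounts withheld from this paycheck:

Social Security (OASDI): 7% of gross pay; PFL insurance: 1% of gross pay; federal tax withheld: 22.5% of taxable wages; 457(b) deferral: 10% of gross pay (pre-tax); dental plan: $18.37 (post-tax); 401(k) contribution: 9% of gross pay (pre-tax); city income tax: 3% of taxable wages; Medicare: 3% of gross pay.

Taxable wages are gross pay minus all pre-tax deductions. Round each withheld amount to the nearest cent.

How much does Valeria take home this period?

457(b) deferral: $5,983.59 × 0.1 = $598.36
401(k) contribution: $5,983.59 × 0.09 = $538.52
Pre-tax total = $598.36 + $538.52 = $1,136.88
Taxable wages = $5,983.59 − $1,136.88 = $4,846.71
Federal tax withheld: $4,846.71 × 0.225 = $1,090.51
City income tax: $4,846.71 × 0.03 = $145.40
PFL insurance: $5,983.59 × 0.01 = $59.84
Social Security (OASDI): $5,983.59 × 0.07 = $418.85
Medicare: $5,983.59 × 0.03 = $179.51
Dental plan: $18.37
Total deductions = $598.36 + $538.52 + $1,090.51 + $145.40 + $59.84 + $418.85 + $179.51 + $18.37 = $3,049.36
Net pay = $5,983.59 − $3,049.36 = $2,934.23

$2,934.23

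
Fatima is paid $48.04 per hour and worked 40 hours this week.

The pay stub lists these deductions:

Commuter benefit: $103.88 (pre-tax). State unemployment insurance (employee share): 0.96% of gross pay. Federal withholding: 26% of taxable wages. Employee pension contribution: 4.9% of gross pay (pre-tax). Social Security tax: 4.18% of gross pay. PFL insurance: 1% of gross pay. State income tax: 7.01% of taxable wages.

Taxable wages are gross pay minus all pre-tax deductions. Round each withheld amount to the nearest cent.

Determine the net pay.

Gross pay: 40 × $48.04 = $1921.60
Commuter benefit: $103.88
Employee pension contribution: $1921.60 × 0.049 = $94.16
Pre-tax total = $103.88 + $94.16 = $198.04
Taxable wages = $1921.60 − $198.04 = $1723.56
Federal withholding: $1723.56 × 0.26 = $448.13
State income tax: $1723.56 × 0.0701 = $120.82
Social Security tax: $1921.60 × 0.0418 = $80.32
PFL insurance: $1921.60 × 0.01 = $19.22
State unemployment insurance (employee share): $1921.60 × 0.0096 = $18.45
Total deductions = $103.88 + $94.16 + $448.13 + $120.82 + $80.32 + $19.22 + $18.45 = $884.98
Net pay = $1921.60 − $884.98 = $1036.62

$1036.62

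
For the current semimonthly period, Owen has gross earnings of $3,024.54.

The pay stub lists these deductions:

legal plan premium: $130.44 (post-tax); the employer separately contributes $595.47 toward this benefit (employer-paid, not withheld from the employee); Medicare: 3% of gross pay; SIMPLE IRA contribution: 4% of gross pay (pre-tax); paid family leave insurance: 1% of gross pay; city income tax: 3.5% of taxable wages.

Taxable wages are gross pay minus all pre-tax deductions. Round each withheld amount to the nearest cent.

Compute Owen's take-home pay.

SIMPLE IRA contribution: $3,024.54 × 0.04 = $120.98
Taxable wages = $3,024.54 − $120.98 = $2,903.56
City income tax: $2,903.56 × 0.035 = $101.62
Paid family leave insurance: $3,024.54 × 0.01 = $30.25
Medicare: $3,024.54 × 0.03 = $90.74
Legal plan premium: $130.44
(Employer's $595.47 toward legal plan premium is not withheld from the employee.)
Total deductions = $120.98 + $101.62 + $30.25 + $90.74 + $130.44 = $474.03
Net pay = $3,024.54 − $474.03 = $2,550.51

$2,550.51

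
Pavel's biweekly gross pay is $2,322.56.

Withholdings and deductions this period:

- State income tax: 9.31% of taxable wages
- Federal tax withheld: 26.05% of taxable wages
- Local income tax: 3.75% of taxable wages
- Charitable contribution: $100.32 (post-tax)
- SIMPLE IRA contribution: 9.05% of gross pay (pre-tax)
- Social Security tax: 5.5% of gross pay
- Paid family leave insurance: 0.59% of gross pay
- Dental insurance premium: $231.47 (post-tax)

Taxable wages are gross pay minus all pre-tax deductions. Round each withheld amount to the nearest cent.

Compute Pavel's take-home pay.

SIMPLE IRA contribution: $2,322.56 × 0.0905 = $210.19
Taxable wages = $2,322.56 − $210.19 = $2,112.37
Local income tax: $2,112.37 × 0.0375 = $79.21
State income tax: $2,112.37 × 0.0931 = $196.66
Federal tax withheld: $2,112.37 × 0.2605 = $550.27
Paid family leave insurance: $2,322.56 × 0.0059 = $13.70
Social Security tax: $2,322.56 × 0.055 = $127.74
Charitable contribution: $100.32
Dental insurance premium: $231.47
Total deductions = $210.19 + $79.21 + $196.66 + $550.27 + $13.70 + $127.74 + $100.32 + $231.47 = $1,509.56
Net pay = $2,322.56 − $1,509.56 = $813.00

$813.00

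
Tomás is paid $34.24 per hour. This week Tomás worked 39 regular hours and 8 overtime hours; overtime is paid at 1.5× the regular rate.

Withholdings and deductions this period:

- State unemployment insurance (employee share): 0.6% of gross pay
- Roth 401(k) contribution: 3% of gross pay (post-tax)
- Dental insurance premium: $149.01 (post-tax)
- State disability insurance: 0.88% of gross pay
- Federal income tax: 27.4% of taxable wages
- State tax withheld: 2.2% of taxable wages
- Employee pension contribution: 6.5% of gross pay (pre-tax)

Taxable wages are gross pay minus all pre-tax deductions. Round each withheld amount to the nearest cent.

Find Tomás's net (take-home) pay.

$922.19

Regular pay: 39 × $34.24 = $1,335.36
Overtime pay: 8 × $34.24 × 1.5 = $410.88
Gross pay = $1,335.36 + $410.88 = $1,746.24
Employee pension contribution: $1,746.24 × 0.065 = $113.51
Taxable wages = $1,746.24 − $113.51 = $1,632.73
State tax withheld: $1,632.73 × 0.022 = $35.92
Federal income tax: $1,632.73 × 0.274 = $447.37
State unemployment insurance (employee share): $1,746.24 × 0.006 = $10.48
State disability insurance: $1,746.24 × 0.0088 = $15.37
Roth 401(k) contribution: $1,746.24 × 0.03 = $52.39
Dental insurance premium: $149.01
Total deductions = $113.51 + $35.92 + $447.37 + $10.48 + $15.37 + $52.39 + $149.01 = $824.05
Net pay = $1,746.24 − $824.05 = $922.19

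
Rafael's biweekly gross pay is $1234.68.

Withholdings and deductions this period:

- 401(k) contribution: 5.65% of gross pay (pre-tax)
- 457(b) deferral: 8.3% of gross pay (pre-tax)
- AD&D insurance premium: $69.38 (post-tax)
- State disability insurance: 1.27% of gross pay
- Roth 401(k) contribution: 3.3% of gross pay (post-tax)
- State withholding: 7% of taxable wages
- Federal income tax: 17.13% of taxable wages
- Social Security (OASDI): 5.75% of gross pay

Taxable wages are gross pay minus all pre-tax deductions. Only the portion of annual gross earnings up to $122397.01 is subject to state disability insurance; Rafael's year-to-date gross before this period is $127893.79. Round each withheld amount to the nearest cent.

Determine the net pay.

$624.96

457(b) deferral: $1234.68 × 0.083 = $102.48
401(k) contribution: $1234.68 × 0.0565 = $69.76
Pre-tax total = $102.48 + $69.76 = $172.24
Taxable wages = $1234.68 − $172.24 = $1062.44
State withholding: $1062.44 × 0.07 = $74.37
Federal income tax: $1062.44 × 0.1713 = $182.00
State disability insurance: annual cap $122397.01 already reached (YTD $127893.79), so $0.00
Social Security (OASDI): $1234.68 × 0.0575 = $70.99
AD&D insurance premium: $69.38
Roth 401(k) contribution: $1234.68 × 0.033 = $40.74
Total deductions = $102.48 + $69.76 + $74.37 + $182.00 + $0.00 + $70.99 + $69.38 + $40.74 = $609.72
Net pay = $1234.68 − $609.72 = $624.96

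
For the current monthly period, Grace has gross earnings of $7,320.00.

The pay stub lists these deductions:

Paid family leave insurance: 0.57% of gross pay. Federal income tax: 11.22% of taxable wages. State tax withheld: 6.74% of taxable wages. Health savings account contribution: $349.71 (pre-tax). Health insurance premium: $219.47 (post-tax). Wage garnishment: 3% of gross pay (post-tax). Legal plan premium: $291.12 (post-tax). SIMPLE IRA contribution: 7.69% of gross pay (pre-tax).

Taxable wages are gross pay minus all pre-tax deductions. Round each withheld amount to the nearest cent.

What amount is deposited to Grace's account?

$4,484.70

SIMPLE IRA contribution: $7,320.00 × 0.0769 = $562.91
Health savings account contribution: $349.71
Pre-tax total = $562.91 + $349.71 = $912.62
Taxable wages = $7,320.00 − $912.62 = $6,407.38
Federal income tax: $6,407.38 × 0.1122 = $718.91
State tax withheld: $6,407.38 × 0.0674 = $431.86
Paid family leave insurance: $7,320.00 × 0.0057 = $41.72
Wage garnishment: $7,320.00 × 0.03 = $219.60
Legal plan premium: $291.12
Health insurance premium: $219.47
Total deductions = $562.91 + $349.71 + $718.91 + $431.86 + $41.72 + $219.60 + $291.12 + $219.47 = $2,835.30
Net pay = $7,320.00 − $2,835.30 = $4,484.70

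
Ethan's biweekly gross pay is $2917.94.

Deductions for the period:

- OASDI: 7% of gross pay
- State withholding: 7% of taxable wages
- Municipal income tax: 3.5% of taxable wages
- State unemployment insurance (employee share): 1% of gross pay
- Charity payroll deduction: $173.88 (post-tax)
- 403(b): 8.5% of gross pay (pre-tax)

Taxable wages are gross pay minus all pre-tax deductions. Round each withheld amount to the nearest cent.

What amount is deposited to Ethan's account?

403(b): $2917.94 × 0.085 = $248.02
Taxable wages = $2917.94 − $248.02 = $2669.92
Municipal income tax: $2669.92 × 0.035 = $93.45
State withholding: $2669.92 × 0.07 = $186.89
State unemployment insurance (employee share): $2917.94 × 0.01 = $29.18
OASDI: $2917.94 × 0.07 = $204.26
Charity payroll deduction: $173.88
Total deductions = $248.02 + $93.45 + $186.89 + $29.18 + $204.26 + $173.88 = $935.68
Net pay = $2917.94 − $935.68 = $1982.26

$1982.26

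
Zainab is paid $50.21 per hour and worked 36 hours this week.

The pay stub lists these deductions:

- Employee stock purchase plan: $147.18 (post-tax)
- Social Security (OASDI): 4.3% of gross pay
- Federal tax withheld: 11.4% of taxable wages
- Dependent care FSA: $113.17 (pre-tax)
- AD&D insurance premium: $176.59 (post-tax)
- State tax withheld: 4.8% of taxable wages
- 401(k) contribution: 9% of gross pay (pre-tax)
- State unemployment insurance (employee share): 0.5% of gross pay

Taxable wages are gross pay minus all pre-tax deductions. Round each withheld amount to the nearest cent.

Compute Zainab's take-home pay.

Gross pay: 36 × $50.21 = $1,807.56
401(k) contribution: $1,807.56 × 0.09 = $162.68
Dependent care FSA: $113.17
Pre-tax total = $162.68 + $113.17 = $275.85
Taxable wages = $1,807.56 − $275.85 = $1,531.71
Federal tax withheld: $1,531.71 × 0.114 = $174.61
State tax withheld: $1,531.71 × 0.048 = $73.52
State unemployment insurance (employee share): $1,807.56 × 0.005 = $9.04
Social Security (OASDI): $1,807.56 × 0.043 = $77.73
Employee stock purchase plan: $147.18
AD&D insurance premium: $176.59
Total deductions = $162.68 + $113.17 + $174.61 + $73.52 + $9.04 + $77.73 + $147.18 + $176.59 = $934.52
Net pay = $1,807.56 − $934.52 = $873.04

$873.04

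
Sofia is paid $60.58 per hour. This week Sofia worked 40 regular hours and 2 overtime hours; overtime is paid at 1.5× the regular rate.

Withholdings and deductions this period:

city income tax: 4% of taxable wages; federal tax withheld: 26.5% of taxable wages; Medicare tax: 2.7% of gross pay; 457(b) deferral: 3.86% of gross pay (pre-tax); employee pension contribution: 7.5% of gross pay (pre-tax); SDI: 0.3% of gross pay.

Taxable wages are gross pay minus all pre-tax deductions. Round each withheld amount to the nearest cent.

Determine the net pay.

$1,526.63

Regular pay: 40 × $60.58 = $2,423.20
Overtime pay: 2 × $60.58 × 1.5 = $181.74
Gross pay = $2,423.20 + $181.74 = $2,604.94
457(b) deferral: $2,604.94 × 0.0386 = $100.55
Employee pension contribution: $2,604.94 × 0.075 = $195.37
Pre-tax total = $100.55 + $195.37 = $295.92
Taxable wages = $2,604.94 − $295.92 = $2,309.02
Federal tax withheld: $2,309.02 × 0.265 = $611.89
City income tax: $2,309.02 × 0.04 = $92.36
Medicare tax: $2,604.94 × 0.027 = $70.33
SDI: $2,604.94 × 0.003 = $7.81
Total deductions = $100.55 + $195.37 + $611.89 + $92.36 + $70.33 + $7.81 = $1,078.31
Net pay = $2,604.94 − $1,078.31 = $1,526.63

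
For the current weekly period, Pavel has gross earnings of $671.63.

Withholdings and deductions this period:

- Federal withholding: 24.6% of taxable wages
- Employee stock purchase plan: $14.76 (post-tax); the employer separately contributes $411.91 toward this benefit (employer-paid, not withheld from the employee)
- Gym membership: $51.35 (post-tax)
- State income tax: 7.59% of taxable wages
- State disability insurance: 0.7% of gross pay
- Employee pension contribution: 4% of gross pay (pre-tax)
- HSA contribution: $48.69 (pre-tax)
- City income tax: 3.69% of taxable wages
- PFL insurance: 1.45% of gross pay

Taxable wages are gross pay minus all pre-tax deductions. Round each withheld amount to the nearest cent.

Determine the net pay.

Employee pension contribution: $671.63 × 0.04 = $26.87
HSA contribution: $48.69
Pre-tax total = $26.87 + $48.69 = $75.56
Taxable wages = $671.63 − $75.56 = $596.07
Federal withholding: $596.07 × 0.246 = $146.63
State income tax: $596.07 × 0.0759 = $45.24
City income tax: $596.07 × 0.0369 = $21.99
State disability insurance: $671.63 × 0.007 = $4.70
PFL insurance: $671.63 × 0.0145 = $9.74
Gym membership: $51.35
Employee stock purchase plan: $14.76
(Employer's $411.91 toward employee stock purchase plan is not withheld from the employee.)
Total deductions = $26.87 + $48.69 + $146.63 + $45.24 + $21.99 + $4.70 + $9.74 + $51.35 + $14.76 = $369.97
Net pay = $671.63 − $369.97 = $301.66

$301.66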